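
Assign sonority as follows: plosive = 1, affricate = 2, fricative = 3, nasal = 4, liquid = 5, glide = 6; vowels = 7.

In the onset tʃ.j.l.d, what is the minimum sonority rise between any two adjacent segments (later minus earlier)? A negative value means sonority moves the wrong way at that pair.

-4

/tʃ/: affricate = 2.
/j/: glide = 6.
/l/: liquid = 5.
/d/: plosive = 1.
/tʃ/→/j/: change +4.
/j/→/l/: change -1.
/l/→/d/: change -4.
Minimum = -4.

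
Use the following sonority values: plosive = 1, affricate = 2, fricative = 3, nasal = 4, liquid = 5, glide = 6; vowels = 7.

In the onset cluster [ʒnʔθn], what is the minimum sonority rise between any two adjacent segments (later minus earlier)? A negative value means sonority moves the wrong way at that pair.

-3

/ʒ/ — fricative, sonority 3.
/n/ — nasal, sonority 4.
/ʔ/ — plosive, sonority 1.
/θ/ — fricative, sonority 3.
/n/ — nasal, sonority 4.
/ʒ/→/n/: change +1.
/n/→/ʔ/: change -3.
/ʔ/→/θ/: change +2.
/θ/→/n/: change +1.
Minimum = -3.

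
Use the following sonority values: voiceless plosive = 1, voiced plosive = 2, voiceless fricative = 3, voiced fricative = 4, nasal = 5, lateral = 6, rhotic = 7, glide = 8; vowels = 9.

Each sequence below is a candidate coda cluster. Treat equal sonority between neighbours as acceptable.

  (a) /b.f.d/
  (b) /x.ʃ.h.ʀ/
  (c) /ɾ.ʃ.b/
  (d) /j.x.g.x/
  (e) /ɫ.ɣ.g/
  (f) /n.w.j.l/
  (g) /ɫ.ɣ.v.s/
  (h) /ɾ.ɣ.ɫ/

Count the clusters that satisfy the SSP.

(a) sonority 2-3-2: ill-formed.
(b) sonority 3-3-3-7: ill-formed.
(c) sonority 7-3-2: well-formed.
(d) sonority 8-3-2-3: ill-formed.
(e) sonority 6-4-2: well-formed.
(f) sonority 5-8-8-6: ill-formed.
(g) sonority 6-4-4-3: well-formed.
(h) sonority 7-4-6: ill-formed.

3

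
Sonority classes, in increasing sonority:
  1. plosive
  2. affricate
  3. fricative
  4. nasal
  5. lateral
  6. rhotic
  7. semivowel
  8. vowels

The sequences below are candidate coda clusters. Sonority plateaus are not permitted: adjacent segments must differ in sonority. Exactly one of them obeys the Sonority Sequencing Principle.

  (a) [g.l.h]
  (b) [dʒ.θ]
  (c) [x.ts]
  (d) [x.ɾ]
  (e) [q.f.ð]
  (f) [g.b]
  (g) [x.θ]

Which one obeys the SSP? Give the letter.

(a) [g.l.h]: profile 1-5-3 — violates.
(b) [dʒ.θ]: profile 2-3 — violates.
(c) [x.ts]: profile 3-2 — obeys.
(d) [x.ɾ]: profile 3-6 — violates.
(e) [q.f.ð]: profile 1-3-3 — violates.
(f) [g.b]: profile 1-1 — violates.
(g) [x.θ]: profile 3-3 — violates.

c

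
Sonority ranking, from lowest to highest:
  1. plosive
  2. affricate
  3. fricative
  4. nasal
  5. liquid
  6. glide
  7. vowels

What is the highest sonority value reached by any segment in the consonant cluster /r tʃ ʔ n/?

5

/r/ — liquid, sonority 5.
/tʃ/ — affricate, sonority 2.
/ʔ/ — plosive, sonority 1.
/n/ — nasal, sonority 4.
The maximum is 5.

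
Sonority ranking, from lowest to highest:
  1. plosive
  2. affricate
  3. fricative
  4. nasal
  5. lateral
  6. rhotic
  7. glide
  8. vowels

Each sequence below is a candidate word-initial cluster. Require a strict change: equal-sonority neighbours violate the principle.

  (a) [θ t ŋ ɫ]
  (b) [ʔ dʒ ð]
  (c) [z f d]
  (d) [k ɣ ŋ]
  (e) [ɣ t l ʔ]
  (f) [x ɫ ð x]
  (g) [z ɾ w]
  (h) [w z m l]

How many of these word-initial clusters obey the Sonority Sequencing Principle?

(a) sonority 3-1-4-5: ill-formed.
(b) sonority 1-2-3: well-formed.
(c) sonority 3-3-1: ill-formed.
(d) sonority 1-3-4: well-formed.
(e) sonority 3-1-5-1: ill-formed.
(f) sonority 3-5-3-3: ill-formed.
(g) sonority 3-6-7: well-formed.
(h) sonority 7-3-4-5: ill-formed.

3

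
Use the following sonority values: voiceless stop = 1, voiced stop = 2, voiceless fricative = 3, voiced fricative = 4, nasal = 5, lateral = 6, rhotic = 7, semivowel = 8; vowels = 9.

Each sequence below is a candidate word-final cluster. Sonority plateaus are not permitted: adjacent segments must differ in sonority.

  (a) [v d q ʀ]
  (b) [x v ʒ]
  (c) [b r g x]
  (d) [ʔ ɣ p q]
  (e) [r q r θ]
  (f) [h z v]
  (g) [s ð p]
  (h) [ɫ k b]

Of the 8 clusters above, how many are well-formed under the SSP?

0

(a) sonority 4-2-1-7: ill-formed.
(b) sonority 3-4-4: ill-formed.
(c) sonority 2-7-2-3: ill-formed.
(d) sonority 1-4-1-1: ill-formed.
(e) sonority 7-1-7-3: ill-formed.
(f) sonority 3-4-4: ill-formed.
(g) sonority 3-4-1: ill-formed.
(h) sonority 6-1-2: ill-formed.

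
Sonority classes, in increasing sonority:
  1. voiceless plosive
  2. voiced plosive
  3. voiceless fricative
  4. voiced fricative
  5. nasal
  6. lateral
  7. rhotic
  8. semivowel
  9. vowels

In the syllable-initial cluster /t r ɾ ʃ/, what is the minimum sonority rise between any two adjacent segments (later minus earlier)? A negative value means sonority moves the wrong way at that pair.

-4

/t/ — voiceless plosive, sonority 1.
/r/ — rhotic, sonority 7.
/ɾ/ — rhotic, sonority 7.
/ʃ/ — voiceless fricative, sonority 3.
/t/→/r/: change +6.
/r/→/ɾ/: change +0.
/ɾ/→/ʃ/: change -4.
Minimum = -4.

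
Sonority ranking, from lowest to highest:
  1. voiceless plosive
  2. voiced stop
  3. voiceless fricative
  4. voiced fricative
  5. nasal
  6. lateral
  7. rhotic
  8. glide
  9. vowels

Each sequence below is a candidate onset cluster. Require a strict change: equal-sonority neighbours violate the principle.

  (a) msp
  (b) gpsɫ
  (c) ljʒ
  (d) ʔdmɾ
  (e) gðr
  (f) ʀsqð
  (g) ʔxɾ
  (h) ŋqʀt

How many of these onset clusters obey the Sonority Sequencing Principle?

(a) sonority 5-3-1: ill-formed.
(b) sonority 2-1-3-6: ill-formed.
(c) sonority 6-8-4: ill-formed.
(d) sonority 1-2-5-7: well-formed.
(e) sonority 2-4-7: well-formed.
(f) sonority 7-3-1-4: ill-formed.
(g) sonority 1-3-7: well-formed.
(h) sonority 5-1-7-1: ill-formed.

3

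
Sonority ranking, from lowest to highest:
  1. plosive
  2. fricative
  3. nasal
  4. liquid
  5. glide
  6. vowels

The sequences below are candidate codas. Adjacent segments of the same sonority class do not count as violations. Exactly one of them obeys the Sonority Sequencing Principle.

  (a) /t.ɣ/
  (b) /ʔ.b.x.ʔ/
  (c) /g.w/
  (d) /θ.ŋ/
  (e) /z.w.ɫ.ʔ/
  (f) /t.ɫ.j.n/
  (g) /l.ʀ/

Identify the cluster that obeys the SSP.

g

(a) /t.ɣ/: profile 1-2 — violates.
(b) /ʔ.b.x.ʔ/: profile 1-1-2-1 — violates.
(c) /g.w/: profile 1-5 — violates.
(d) /θ.ŋ/: profile 2-3 — violates.
(e) /z.w.ɫ.ʔ/: profile 2-5-4-1 — violates.
(f) /t.ɫ.j.n/: profile 1-4-5-3 — violates.
(g) /l.ʀ/: profile 4-4 — obeys.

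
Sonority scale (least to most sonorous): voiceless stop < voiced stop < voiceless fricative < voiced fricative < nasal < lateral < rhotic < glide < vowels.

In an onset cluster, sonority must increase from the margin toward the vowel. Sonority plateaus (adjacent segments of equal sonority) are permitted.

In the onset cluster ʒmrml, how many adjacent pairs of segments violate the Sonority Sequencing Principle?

1

/ʒ/ is a voiced fricative (sonority 4).
/m/ is a nasal (sonority 5).
/r/ is a rhotic (sonority 7).
/m/ is a nasal (sonority 5).
/l/ is a lateral (sonority 6).
/ʒ/→/m/: 4→5 (rises) — ok.
/m/→/r/: 5→7 (rises) — ok.
/r/→/m/: 7→5 (does not rise) — violation.
/m/→/l/: 5→6 (rises) — ok.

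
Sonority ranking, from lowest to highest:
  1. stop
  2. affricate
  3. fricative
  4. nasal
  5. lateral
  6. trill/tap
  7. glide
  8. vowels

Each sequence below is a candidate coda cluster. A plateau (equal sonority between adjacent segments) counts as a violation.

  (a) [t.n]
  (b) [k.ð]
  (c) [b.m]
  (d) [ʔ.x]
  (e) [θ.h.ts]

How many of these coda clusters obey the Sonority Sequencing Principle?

0

(a) sonority 1-4: ill-formed.
(b) sonority 1-3: ill-formed.
(c) sonority 1-4: ill-formed.
(d) sonority 1-3: ill-formed.
(e) sonority 3-3-2: ill-formed.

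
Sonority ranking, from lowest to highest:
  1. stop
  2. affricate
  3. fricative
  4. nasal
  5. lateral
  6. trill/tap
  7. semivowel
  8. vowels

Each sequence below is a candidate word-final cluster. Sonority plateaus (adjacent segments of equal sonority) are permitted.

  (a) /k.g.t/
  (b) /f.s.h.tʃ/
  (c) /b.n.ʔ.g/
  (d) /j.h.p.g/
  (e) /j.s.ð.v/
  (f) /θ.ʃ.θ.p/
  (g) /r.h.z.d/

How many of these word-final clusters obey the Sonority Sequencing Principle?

(a) 1-1-1 → obeys
(b) 3-3-3-2 → obeys
(c) 1-4-1-1 → violates
(d) 7-3-1-1 → obeys
(e) 7-3-3-3 → obeys
(f) 3-3-3-1 → obeys
(g) 6-3-3-1 → obeys

6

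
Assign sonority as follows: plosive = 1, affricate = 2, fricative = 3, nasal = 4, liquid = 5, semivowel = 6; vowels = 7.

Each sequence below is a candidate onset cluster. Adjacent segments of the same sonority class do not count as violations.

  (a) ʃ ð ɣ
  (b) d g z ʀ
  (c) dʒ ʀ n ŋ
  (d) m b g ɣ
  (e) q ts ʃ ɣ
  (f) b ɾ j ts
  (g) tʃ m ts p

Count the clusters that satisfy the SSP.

(a) 3-3-3 → obeys
(b) 1-1-3-5 → obeys
(c) 2-5-4-4 → violates
(d) 4-1-1-3 → violates
(e) 1-2-3-3 → obeys
(f) 1-5-6-2 → violates
(g) 2-4-2-1 → violates

3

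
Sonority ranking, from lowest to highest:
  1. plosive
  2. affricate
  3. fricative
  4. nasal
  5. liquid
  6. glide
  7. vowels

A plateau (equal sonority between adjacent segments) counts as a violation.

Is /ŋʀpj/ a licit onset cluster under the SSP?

/ŋ/ is a nasal (sonority 4).
/ʀ/ is a liquid (sonority 5).
/p/ is a plosive (sonority 1).
/j/ is a glide (sonority 6).
The profile is 4-5-1-6. Between /ʀ/ (5) and /p/ (1) sonority does not rise, so the cluster violates the SSP.

no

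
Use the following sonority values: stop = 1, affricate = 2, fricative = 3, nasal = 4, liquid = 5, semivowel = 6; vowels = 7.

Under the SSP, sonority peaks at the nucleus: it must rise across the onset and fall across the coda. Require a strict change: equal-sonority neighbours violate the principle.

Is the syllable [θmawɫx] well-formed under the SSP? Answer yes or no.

Onset: /θ/ is a fricative (sonority 3), /m/ is a nasal (sonority 4); then the nucleus /a/ (sonority 7).
Onset profile 3-4-7 — rises to the nucleus.
Coda: /w/ is a semivowel (sonority 6), /ɫ/ is a liquid (sonority 5), /x/ is a fricative (sonority 3).
Coda profile 7-6-5-3 — falls from the nucleus.

yes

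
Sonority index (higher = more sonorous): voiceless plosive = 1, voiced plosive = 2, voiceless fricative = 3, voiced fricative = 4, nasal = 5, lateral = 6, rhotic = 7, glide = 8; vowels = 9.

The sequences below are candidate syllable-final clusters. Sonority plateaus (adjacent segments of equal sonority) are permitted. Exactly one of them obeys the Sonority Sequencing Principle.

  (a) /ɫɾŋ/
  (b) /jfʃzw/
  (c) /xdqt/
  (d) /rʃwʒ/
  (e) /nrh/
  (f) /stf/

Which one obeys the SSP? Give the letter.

(a) 6-7-5 → violates
(b) 8-3-3-4-8 → violates
(c) 3-2-1-1 → obeys
(d) 7-3-8-4 → violates
(e) 5-7-3 → violates
(f) 3-1-3 → violates

c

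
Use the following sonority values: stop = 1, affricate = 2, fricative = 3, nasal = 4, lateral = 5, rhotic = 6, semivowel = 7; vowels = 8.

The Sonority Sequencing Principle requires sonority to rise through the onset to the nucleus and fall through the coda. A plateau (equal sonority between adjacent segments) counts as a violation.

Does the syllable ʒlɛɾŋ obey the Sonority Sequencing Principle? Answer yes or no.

yes

Onset: /ʒ/ is a fricative (sonority 3), /l/ is a lateral (sonority 5); then the nucleus /ɛ/ (sonority 8).
Onset profile 3-5-8 — rises to the nucleus.
Coda: /ɾ/ is a rhotic (sonority 6), /ŋ/ is a nasal (sonority 4).
Coda profile 8-6-4 — falls from the nucleus.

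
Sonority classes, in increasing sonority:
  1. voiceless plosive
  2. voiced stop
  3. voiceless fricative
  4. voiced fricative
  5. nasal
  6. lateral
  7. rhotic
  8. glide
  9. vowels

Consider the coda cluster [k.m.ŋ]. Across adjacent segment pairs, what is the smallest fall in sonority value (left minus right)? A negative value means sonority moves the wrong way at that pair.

/k/ is a voiceless plosive (sonority 1).
/m/ is a nasal (sonority 5).
/ŋ/ is a nasal (sonority 5).
/k/→/m/: change -4.
/m/→/ŋ/: change +0.
Minimum = -4.

-4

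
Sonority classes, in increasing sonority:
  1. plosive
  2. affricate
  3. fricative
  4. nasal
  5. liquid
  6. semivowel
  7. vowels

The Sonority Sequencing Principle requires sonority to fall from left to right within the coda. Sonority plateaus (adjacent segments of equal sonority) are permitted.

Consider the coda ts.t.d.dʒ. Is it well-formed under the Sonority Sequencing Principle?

/ts/ — affricate, sonority 2.
/t/ — plosive, sonority 1.
/d/ — plosive, sonority 1.
/dʒ/ — affricate, sonority 2.
The profile is 2-1-1-2. Between /d/ (1) and /dʒ/ (2) sonority does not fall, so the cluster violates the SSP.

no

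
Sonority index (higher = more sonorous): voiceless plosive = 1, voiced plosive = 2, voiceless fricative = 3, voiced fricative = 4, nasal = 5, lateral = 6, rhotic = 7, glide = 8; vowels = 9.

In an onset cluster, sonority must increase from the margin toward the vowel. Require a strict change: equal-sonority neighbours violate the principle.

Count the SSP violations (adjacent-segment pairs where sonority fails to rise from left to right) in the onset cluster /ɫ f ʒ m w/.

1

/ɫ/ is a lateral (sonority 6).
/f/ is a voiceless fricative (sonority 3).
/ʒ/ is a voiced fricative (sonority 4).
/m/ is a nasal (sonority 5).
/w/ is a glide (sonority 8).
/ɫ/→/f/: 6→3 (does not rise) — violation.
/f/→/ʒ/: 3→4 (rises) — ok.
/ʒ/→/m/: 4→5 (rises) — ok.
/m/→/w/: 5→8 (rises) — ok.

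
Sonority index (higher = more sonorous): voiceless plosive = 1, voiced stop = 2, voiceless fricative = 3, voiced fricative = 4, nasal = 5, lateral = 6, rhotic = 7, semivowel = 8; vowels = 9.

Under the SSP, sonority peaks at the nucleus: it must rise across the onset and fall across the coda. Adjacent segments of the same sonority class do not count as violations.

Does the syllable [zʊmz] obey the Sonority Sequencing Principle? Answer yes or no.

yes

Onset: /z/ is a voiced fricative (sonority 4); then the nucleus /ʊ/ (sonority 9).
Onset profile 4-9 — rises to the nucleus.
Coda: /m/ is a nasal (sonority 5), /z/ is a voiced fricative (sonority 4).
Coda profile 9-5-4 — falls from the nucleus.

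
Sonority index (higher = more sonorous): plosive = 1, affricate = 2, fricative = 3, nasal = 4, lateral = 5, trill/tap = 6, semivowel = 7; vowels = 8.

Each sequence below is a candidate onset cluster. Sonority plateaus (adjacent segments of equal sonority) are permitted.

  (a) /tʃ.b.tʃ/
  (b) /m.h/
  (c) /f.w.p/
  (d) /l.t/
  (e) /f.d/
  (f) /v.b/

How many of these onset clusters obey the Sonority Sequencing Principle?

(a) sonority 2-1-2: ill-formed.
(b) sonority 4-3: ill-formed.
(c) sonority 3-7-1: ill-formed.
(d) sonority 5-1: ill-formed.
(e) sonority 3-1: ill-formed.
(f) sonority 3-1: ill-formed.

0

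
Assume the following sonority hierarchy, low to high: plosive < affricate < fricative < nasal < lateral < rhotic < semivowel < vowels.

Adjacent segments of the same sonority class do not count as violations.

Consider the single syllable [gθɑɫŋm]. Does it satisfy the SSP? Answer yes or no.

Onset: /g/ is a plosive (sonority 1), /θ/ is a fricative (sonority 3); then the nucleus /ɑ/ (sonority 8).
Onset profile 1-3-8 — rises to the nucleus.
Coda: /ɫ/ is a lateral (sonority 5), /ŋ/ is a nasal (sonority 4), /m/ is a nasal (sonority 4).
Coda profile 8-5-4-4 — falls from the nucleus.

yes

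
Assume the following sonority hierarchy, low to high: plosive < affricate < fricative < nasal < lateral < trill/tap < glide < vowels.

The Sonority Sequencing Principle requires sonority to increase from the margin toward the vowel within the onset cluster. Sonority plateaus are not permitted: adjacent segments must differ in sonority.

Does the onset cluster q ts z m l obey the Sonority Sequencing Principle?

/q/: plosive = 1.
/ts/: affricate = 2.
/z/: fricative = 3.
/m/: nasal = 4.
/l/: lateral = 5.
The profile 1-2-3-4-5 strictly rises, so the onset cluster satisfies the SSP.

yes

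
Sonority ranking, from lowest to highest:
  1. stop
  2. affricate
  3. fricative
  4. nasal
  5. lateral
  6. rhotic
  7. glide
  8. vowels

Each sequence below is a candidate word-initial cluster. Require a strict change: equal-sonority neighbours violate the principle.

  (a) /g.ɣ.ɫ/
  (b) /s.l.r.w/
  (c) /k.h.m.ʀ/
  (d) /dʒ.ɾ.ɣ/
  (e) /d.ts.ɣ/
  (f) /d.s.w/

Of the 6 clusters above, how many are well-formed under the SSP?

(a) sonority 1-3-5: well-formed.
(b) sonority 3-5-6-7: well-formed.
(c) sonority 1-3-4-6: well-formed.
(d) sonority 2-6-3: ill-formed.
(e) sonority 1-2-3: well-formed.
(f) sonority 1-3-7: well-formed.

5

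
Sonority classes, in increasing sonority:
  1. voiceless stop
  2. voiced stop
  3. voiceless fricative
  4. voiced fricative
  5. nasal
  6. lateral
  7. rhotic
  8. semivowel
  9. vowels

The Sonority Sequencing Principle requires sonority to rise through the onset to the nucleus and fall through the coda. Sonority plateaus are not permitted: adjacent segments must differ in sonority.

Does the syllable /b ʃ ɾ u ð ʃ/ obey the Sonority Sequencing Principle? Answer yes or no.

Onset: /b/ is a voiced stop (sonority 2), /ʃ/ is a voiceless fricative (sonority 3), /ɾ/ is a rhotic (sonority 7); then the nucleus /u/ (sonority 9).
Onset profile 2-3-7-9 — rises to the nucleus.
Coda: /ð/ is a voiced fricative (sonority 4), /ʃ/ is a voiceless fricative (sonority 3).
Coda profile 9-4-3 — falls from the nucleus.

yes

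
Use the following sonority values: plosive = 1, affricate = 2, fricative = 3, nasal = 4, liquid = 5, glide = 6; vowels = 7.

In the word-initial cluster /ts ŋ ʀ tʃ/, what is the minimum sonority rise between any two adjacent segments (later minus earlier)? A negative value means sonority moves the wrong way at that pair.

-3

/ts/: affricate = 2.
/ŋ/: nasal = 4.
/ʀ/: liquid = 5.
/tʃ/: affricate = 2.
/ts/→/ŋ/: change +2.
/ŋ/→/ʀ/: change +1.
/ʀ/→/tʃ/: change -3.
Minimum = -3.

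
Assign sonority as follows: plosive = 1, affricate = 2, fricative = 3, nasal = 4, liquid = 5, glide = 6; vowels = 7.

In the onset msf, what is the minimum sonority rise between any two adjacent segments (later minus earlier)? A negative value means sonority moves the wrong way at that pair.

/m/ is a nasal (sonority 4).
/s/ is a fricative (sonority 3).
/f/ is a fricative (sonority 3).
/m/→/s/: change -1.
/s/→/f/: change +0.
Minimum = -1.

-1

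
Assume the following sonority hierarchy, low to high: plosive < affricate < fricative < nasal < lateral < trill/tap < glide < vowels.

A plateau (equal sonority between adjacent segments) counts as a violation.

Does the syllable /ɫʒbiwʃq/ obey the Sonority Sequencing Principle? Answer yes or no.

no

Onset: /ɫ/ is a lateral (sonority 5), /ʒ/ is a fricative (sonority 3), /b/ is a plosive (sonority 1); then the nucleus /i/ (sonority 8).
Onset profile 5-3-1-8 — does not strictly rise throughout.
Coda: /w/ is a glide (sonority 7), /ʃ/ is a fricative (sonority 3), /q/ is a plosive (sonority 1).
Coda profile 8-7-3-1 — falls from the nucleus.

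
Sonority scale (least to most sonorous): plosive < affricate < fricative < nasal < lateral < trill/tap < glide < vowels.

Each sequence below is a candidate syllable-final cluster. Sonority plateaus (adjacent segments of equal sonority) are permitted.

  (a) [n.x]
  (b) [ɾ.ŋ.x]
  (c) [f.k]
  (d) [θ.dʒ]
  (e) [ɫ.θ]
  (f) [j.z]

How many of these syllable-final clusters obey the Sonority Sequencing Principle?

6

(a) 4-3 → obeys
(b) 6-4-3 → obeys
(c) 3-1 → obeys
(d) 3-2 → obeys
(e) 5-3 → obeys
(f) 7-3 → obeys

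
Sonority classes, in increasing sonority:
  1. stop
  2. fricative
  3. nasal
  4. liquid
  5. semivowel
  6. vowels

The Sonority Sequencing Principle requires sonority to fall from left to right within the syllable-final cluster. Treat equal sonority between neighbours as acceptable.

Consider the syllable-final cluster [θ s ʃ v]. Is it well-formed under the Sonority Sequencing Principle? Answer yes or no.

/θ/ is a fricative (sonority 2).
/s/ is a fricative (sonority 2).
/ʃ/ is a fricative (sonority 2).
/v/ is a fricative (sonority 2).
The profile 2-2-2-2 is non-increasing (plateaus allowed), so the syllable-final cluster satisfies the SSP.

yes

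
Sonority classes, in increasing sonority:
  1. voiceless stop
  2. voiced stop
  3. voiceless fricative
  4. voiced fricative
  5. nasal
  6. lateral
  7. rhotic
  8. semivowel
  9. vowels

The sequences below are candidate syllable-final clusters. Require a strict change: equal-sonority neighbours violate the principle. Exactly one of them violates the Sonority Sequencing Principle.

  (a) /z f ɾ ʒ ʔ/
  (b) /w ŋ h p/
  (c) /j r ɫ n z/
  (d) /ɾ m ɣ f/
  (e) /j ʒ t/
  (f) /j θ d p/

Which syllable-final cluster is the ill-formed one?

(a) 4-3-7-4-1 → violates
(b) 8-5-3-1 → obeys
(c) 8-7-6-5-4 → obeys
(d) 7-5-4-3 → obeys
(e) 8-4-1 → obeys
(f) 8-3-2-1 → obeys

a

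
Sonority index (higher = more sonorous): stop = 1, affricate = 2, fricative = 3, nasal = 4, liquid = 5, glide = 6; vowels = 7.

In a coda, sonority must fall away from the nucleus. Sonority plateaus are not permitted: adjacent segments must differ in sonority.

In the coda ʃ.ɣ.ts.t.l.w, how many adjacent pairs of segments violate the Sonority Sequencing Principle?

/ʃ/: fricative = 3.
/ɣ/: fricative = 3.
/ts/: affricate = 2.
/t/: stop = 1.
/l/: liquid = 5.
/w/: glide = 6.
/ʃ/→/ɣ/: 3→3 (plateau) — violation.
/ɣ/→/ts/: 3→2 (falls) — ok.
/ts/→/t/: 2→1 (falls) — ok.
/t/→/l/: 1→5 (does not fall) — violation.
/l/→/w/: 5→6 (does not fall) — violation.

3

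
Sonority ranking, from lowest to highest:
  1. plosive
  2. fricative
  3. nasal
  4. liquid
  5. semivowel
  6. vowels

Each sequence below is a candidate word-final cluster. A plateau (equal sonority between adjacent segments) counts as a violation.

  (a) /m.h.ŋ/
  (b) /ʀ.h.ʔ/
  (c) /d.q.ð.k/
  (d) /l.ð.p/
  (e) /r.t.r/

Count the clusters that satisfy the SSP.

2

(a) sonority 3-2-3: ill-formed.
(b) sonority 4-2-1: well-formed.
(c) sonority 1-1-2-1: ill-formed.
(d) sonority 4-2-1: well-formed.
(e) sonority 4-1-4: ill-formed.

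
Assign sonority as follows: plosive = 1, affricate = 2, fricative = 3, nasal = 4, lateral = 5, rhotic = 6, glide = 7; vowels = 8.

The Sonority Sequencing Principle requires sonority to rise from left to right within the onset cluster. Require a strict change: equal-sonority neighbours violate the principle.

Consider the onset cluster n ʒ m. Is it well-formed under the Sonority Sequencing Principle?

/n/: nasal = 4.
/ʒ/: fricative = 3.
/m/: nasal = 4.
The profile is 4-3-4. Between /n/ (4) and /ʒ/ (3) sonority does not rise, so the cluster violates the SSP.

no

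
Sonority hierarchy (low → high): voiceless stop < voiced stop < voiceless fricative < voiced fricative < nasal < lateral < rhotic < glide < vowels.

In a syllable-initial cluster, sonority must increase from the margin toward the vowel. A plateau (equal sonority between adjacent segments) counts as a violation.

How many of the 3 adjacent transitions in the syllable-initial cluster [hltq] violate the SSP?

2

/h/ — voiceless fricative, sonority 3.
/l/ — lateral, sonority 6.
/t/ — voiceless stop, sonority 1.
/q/ — voiceless stop, sonority 1.
/h/→/l/: 3→6 (rises) — ok.
/l/→/t/: 6→1 (does not rise) — violation.
/t/→/q/: 1→1 (plateau) — violation.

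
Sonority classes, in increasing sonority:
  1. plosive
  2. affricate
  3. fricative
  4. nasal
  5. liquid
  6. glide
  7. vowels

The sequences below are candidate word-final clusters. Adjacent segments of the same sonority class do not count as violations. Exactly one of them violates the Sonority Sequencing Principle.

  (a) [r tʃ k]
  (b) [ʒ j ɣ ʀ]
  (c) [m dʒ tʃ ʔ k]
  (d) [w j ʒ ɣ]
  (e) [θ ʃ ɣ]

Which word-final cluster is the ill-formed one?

(a) [r tʃ k]: profile 5-2-1 — obeys.
(b) [ʒ j ɣ ʀ]: profile 3-6-3-5 — violates.
(c) [m dʒ tʃ ʔ k]: profile 4-2-2-1-1 — obeys.
(d) [w j ʒ ɣ]: profile 6-6-3-3 — obeys.
(e) [θ ʃ ɣ]: profile 3-3-3 — obeys.

b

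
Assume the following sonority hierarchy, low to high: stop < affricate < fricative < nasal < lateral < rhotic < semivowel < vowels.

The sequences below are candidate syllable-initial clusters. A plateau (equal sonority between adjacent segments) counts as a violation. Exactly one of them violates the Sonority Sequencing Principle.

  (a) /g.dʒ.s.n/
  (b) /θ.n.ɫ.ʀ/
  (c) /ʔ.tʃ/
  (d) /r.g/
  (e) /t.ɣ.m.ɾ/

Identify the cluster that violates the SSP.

d

(a) sonority 1-2-3-4: well-formed.
(b) sonority 3-4-5-6: well-formed.
(c) sonority 1-2: well-formed.
(d) sonority 6-1: ill-formed.
(e) sonority 1-3-4-6: well-formed.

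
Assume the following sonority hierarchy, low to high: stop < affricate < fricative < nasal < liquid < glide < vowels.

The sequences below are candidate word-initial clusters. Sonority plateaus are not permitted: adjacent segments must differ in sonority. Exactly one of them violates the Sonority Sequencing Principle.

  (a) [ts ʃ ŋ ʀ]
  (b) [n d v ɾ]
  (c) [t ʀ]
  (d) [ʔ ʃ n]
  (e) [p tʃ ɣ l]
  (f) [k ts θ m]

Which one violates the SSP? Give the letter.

(a) [ts ʃ ŋ ʀ]: profile 2-3-4-5 — obeys.
(b) [n d v ɾ]: profile 4-1-3-5 — violates.
(c) [t ʀ]: profile 1-5 — obeys.
(d) [ʔ ʃ n]: profile 1-3-4 — obeys.
(e) [p tʃ ɣ l]: profile 1-2-3-5 — obeys.
(f) [k ts θ m]: profile 1-2-3-4 — obeys.

b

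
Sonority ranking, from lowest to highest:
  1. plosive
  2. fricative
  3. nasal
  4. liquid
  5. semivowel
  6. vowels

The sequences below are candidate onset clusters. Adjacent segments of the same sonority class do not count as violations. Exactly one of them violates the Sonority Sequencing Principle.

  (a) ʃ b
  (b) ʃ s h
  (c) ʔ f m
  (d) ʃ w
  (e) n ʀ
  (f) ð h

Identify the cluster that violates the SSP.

a

(a) sonority 2-1: ill-formed.
(b) sonority 2-2-2: well-formed.
(c) sonority 1-2-3: well-formed.
(d) sonority 2-5: well-formed.
(e) sonority 3-4: well-formed.
(f) sonority 2-2: well-formed.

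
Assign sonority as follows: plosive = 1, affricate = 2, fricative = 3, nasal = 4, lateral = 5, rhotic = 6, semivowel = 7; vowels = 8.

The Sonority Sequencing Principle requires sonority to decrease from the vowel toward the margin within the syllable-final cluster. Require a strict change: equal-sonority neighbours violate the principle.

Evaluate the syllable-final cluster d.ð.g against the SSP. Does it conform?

/d/ is a plosive (sonority 1).
/ð/ is a fricative (sonority 3).
/g/ is a plosive (sonority 1).
The profile is 1-3-1. Between /d/ (1) and /ð/ (3) sonority does not fall, so the cluster violates the SSP.

no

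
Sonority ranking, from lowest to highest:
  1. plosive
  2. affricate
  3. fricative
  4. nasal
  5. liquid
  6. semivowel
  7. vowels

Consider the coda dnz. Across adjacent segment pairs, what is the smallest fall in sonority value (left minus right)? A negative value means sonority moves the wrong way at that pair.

-3

/d/ is a plosive (sonority 1).
/n/ is a nasal (sonority 4).
/z/ is a fricative (sonority 3).
/d/→/n/: change -3.
/n/→/z/: change +1.
Minimum = -3.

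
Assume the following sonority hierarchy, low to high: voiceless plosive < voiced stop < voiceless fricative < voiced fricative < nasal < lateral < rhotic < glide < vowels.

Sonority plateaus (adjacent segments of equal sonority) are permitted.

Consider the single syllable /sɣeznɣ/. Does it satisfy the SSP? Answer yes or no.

no

Onset: /s/ is a voiceless fricative (sonority 3), /ɣ/ is a voiced fricative (sonority 4); then the nucleus /e/ (sonority 9).
Onset profile 3-4-9 — rises to the nucleus.
Coda: /z/ is a voiced fricative (sonority 4), /n/ is a nasal (sonority 5), /ɣ/ is a voiced fricative (sonority 4).
Coda profile 9-4-5-4 — does not fall throughout.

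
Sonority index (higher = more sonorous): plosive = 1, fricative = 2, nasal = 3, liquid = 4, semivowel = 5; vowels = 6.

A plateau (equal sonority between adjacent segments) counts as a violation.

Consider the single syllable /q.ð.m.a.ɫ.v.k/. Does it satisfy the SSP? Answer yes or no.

Onset: /q/ is a plosive (sonority 1), /ð/ is a fricative (sonority 2), /m/ is a nasal (sonority 3); then the nucleus /a/ (sonority 6).
Onset profile 1-2-3-6 — rises to the nucleus.
Coda: /ɫ/ is a liquid (sonority 4), /v/ is a fricative (sonority 2), /k/ is a plosive (sonority 1).
Coda profile 6-4-2-1 — falls from the nucleus.

yes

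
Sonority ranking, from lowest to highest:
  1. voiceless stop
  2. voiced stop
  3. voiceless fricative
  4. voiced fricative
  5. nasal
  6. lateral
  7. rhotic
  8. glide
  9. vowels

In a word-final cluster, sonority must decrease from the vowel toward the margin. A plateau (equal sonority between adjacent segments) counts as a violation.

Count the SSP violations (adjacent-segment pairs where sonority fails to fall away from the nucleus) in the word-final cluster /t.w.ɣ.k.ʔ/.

2

/t/ — voiceless stop, sonority 1.
/w/ — glide, sonority 8.
/ɣ/ — voiced fricative, sonority 4.
/k/ — voiceless stop, sonority 1.
/ʔ/ — voiceless stop, sonority 1.
/t/→/w/: 1→8 (does not fall) — violation.
/w/→/ɣ/: 8→4 (falls) — ok.
/ɣ/→/k/: 4→1 (falls) — ok.
/k/→/ʔ/: 1→1 (plateau) — violation.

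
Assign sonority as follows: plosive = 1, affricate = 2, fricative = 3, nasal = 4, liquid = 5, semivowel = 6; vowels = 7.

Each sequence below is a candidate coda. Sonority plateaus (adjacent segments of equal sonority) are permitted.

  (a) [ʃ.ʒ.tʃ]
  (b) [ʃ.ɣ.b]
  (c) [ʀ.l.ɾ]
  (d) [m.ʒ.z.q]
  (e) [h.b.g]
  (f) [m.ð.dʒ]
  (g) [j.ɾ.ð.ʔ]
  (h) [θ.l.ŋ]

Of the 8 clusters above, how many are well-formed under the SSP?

7

(a) sonority 3-3-2: well-formed.
(b) sonority 3-3-1: well-formed.
(c) sonority 5-5-5: well-formed.
(d) sonority 4-3-3-1: well-formed.
(e) sonority 3-1-1: well-formed.
(f) sonority 4-3-2: well-formed.
(g) sonority 6-5-3-1: well-formed.
(h) sonority 3-5-4: ill-formed.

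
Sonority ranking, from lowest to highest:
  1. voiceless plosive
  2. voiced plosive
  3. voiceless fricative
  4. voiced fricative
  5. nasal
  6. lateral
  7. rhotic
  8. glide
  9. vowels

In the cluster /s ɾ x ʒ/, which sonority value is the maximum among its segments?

7

/s/: voiceless fricative = 3.
/ɾ/: rhotic = 7.
/x/: voiceless fricative = 3.
/ʒ/: voiced fricative = 4.
The maximum is 7.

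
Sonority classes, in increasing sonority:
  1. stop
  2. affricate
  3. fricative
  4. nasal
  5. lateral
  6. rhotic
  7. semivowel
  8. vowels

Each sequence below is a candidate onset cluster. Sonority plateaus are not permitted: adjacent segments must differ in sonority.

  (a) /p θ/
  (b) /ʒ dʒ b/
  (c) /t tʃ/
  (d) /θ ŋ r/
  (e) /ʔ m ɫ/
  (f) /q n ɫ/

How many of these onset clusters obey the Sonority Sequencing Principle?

(a) sonority 1-3: well-formed.
(b) sonority 3-2-1: ill-formed.
(c) sonority 1-2: well-formed.
(d) sonority 3-4-6: well-formed.
(e) sonority 1-4-5: well-formed.
(f) sonority 1-4-5: well-formed.

5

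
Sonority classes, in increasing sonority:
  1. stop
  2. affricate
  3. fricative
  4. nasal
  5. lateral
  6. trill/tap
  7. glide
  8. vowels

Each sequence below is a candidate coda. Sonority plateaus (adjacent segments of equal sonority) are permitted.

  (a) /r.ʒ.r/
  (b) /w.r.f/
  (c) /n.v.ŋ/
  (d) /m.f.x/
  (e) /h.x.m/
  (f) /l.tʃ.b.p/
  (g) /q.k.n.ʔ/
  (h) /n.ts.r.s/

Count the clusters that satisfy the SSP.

3

(a) sonority 6-3-6: ill-formed.
(b) sonority 7-6-3: well-formed.
(c) sonority 4-3-4: ill-formed.
(d) sonority 4-3-3: well-formed.
(e) sonority 3-3-4: ill-formed.
(f) sonority 5-2-1-1: well-formed.
(g) sonority 1-1-4-1: ill-formed.
(h) sonority 4-2-6-3: ill-formed.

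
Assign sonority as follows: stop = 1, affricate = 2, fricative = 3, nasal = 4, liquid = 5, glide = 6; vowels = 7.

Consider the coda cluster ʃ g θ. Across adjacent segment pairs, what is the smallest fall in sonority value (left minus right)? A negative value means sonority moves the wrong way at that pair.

/ʃ/: fricative = 3.
/g/: stop = 1.
/θ/: fricative = 3.
/ʃ/→/g/: change +2.
/g/→/θ/: change -2.
Minimum = -2.

-2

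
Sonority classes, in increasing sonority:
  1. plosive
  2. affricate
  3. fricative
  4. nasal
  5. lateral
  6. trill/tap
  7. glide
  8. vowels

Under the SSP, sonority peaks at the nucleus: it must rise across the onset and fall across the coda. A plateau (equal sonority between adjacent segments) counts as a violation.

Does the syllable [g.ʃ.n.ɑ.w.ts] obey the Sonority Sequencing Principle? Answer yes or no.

yes

Onset: /g/ is a plosive (sonority 1), /ʃ/ is a fricative (sonority 3), /n/ is a nasal (sonority 4); then the nucleus /ɑ/ (sonority 8).
Onset profile 1-3-4-8 — rises to the nucleus.
Coda: /w/ is a glide (sonority 7), /ts/ is an affricate (sonority 2).
Coda profile 8-7-2 — falls from the nucleus.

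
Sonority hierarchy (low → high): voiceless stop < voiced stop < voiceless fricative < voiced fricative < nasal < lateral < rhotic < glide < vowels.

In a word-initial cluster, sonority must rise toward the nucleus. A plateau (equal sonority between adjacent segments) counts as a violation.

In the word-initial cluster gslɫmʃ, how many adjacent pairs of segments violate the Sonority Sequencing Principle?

/g/ is a voiced stop (sonority 2).
/s/ is a voiceless fricative (sonority 3).
/l/ is a lateral (sonority 6).
/ɫ/ is a lateral (sonority 6).
/m/ is a nasal (sonority 5).
/ʃ/ is a voiceless fricative (sonority 3).
/g/→/s/: 2→3 (rises) — ok.
/s/→/l/: 3→6 (rises) — ok.
/l/→/ɫ/: 6→6 (plateau) — violation.
/ɫ/→/m/: 6→5 (does not rise) — violation.
/m/→/ʃ/: 5→3 (does not rise) — violation.

3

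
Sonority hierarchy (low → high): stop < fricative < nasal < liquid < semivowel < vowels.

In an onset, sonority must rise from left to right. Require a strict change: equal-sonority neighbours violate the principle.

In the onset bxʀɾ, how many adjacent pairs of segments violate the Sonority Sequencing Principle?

1

/b/ — stop, sonority 1.
/x/ — fricative, sonority 2.
/ʀ/ — liquid, sonority 4.
/ɾ/ — liquid, sonority 4.
/b/→/x/: 1→2 (rises) — ok.
/x/→/ʀ/: 2→4 (rises) — ok.
/ʀ/→/ɾ/: 4→4 (plateau) — violation.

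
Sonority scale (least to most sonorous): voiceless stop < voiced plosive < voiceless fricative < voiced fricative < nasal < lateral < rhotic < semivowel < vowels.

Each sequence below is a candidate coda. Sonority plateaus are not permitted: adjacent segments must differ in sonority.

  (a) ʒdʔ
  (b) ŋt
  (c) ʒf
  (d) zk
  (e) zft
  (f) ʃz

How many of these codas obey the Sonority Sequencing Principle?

5

(a) ʒdʔ: profile 4-2-1 — obeys.
(b) ŋt: profile 5-1 — obeys.
(c) ʒf: profile 4-3 — obeys.
(d) zk: profile 4-1 — obeys.
(e) zft: profile 4-3-1 — obeys.
(f) ʃz: profile 3-4 — violates.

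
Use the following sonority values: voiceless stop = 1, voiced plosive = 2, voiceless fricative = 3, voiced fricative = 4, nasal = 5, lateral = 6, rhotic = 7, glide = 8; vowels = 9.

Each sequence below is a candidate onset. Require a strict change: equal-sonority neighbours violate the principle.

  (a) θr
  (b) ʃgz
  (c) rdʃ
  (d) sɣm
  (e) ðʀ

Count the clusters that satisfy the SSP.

3

(a) θr: profile 3-7 — obeys.
(b) ʃgz: profile 3-2-4 — violates.
(c) rdʃ: profile 7-2-3 — violates.
(d) sɣm: profile 3-4-5 — obeys.
(e) ðʀ: profile 4-7 — obeys.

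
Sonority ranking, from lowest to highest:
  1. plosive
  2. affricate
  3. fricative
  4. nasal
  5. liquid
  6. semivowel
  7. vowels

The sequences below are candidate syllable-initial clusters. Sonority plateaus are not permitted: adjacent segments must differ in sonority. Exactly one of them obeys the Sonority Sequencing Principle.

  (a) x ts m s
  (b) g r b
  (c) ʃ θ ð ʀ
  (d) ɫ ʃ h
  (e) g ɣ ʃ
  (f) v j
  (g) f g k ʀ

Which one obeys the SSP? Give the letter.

(a) 3-2-4-3 → violates
(b) 1-5-1 → violates
(c) 3-3-3-5 → violates
(d) 5-3-3 → violates
(e) 1-3-3 → violates
(f) 3-6 → obeys
(g) 3-1-1-5 → violates

f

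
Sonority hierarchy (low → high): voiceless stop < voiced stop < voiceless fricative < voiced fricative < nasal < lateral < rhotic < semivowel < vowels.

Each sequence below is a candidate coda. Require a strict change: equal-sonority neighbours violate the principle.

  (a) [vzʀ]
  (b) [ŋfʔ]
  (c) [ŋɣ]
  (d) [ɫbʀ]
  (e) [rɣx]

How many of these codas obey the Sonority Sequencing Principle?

(a) [vzʀ]: profile 4-4-7 — violates.
(b) [ŋfʔ]: profile 5-3-1 — obeys.
(c) [ŋɣ]: profile 5-4 — obeys.
(d) [ɫbʀ]: profile 6-2-7 — violates.
(e) [rɣx]: profile 7-4-3 — obeys.

3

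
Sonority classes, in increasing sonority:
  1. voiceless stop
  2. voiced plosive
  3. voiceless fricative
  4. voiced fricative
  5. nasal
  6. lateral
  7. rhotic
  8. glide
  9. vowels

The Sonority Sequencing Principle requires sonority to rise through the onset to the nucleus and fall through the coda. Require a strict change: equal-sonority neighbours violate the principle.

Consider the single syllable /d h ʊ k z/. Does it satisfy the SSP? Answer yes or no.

Onset: /d/ is a voiced plosive (sonority 2), /h/ is a voiceless fricative (sonority 3); then the nucleus /ʊ/ (sonority 9).
Onset profile 2-3-9 — rises to the nucleus.
Coda: /k/ is a voiceless stop (sonority 1), /z/ is a voiced fricative (sonority 4).
Coda profile 9-1-4 — does not strictly fall throughout.

no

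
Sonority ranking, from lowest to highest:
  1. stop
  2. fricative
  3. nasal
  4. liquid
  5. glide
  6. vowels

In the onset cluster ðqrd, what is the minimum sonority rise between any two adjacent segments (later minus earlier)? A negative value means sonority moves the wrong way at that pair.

/ð/: fricative = 2.
/q/: stop = 1.
/r/: liquid = 4.
/d/: stop = 1.
/ð/→/q/: change -1.
/q/→/r/: change +3.
/r/→/d/: change -3.
Minimum = -3.

-3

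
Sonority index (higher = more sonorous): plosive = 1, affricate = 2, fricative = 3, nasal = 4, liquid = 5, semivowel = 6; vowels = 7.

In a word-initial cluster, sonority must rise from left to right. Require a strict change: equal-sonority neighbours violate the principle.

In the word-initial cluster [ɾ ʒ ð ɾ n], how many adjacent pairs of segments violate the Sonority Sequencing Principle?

3

/ɾ/ — liquid, sonority 5.
/ʒ/ — fricative, sonority 3.
/ð/ — fricative, sonority 3.
/ɾ/ — liquid, sonority 5.
/n/ — nasal, sonority 4.
/ɾ/→/ʒ/: 5→3 (does not rise) — violation.
/ʒ/→/ð/: 3→3 (plateau) — violation.
/ð/→/ɾ/: 3→5 (rises) — ok.
/ɾ/→/n/: 5→4 (does not rise) — violation.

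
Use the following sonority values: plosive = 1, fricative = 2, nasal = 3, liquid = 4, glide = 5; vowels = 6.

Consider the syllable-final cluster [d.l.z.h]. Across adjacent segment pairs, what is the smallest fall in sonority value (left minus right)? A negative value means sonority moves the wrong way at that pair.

/d/: plosive = 1.
/l/: liquid = 4.
/z/: fricative = 2.
/h/: fricative = 2.
/d/→/l/: change -3.
/l/→/z/: change +2.
/z/→/h/: change +0.
Minimum = -3.

-3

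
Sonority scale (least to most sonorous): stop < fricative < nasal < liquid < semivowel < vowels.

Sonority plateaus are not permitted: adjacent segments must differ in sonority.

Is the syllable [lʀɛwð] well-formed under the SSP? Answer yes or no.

Onset: /l/ is a liquid (sonority 4), /ʀ/ is a liquid (sonority 4); then the nucleus /ɛ/ (sonority 6).
Onset profile 4-4-6 — does not strictly rise throughout.
Coda: /w/ is a semivowel (sonority 5), /ð/ is a fricative (sonority 2).
Coda profile 6-5-2 — falls from the nucleus.

no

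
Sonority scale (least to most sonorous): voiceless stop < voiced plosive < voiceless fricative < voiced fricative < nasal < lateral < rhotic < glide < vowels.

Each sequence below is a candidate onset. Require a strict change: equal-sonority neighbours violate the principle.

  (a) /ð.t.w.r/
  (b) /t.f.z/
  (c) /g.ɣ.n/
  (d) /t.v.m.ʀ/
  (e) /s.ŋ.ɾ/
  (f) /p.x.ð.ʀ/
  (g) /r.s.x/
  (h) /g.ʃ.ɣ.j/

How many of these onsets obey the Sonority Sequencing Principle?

6

(a) sonority 4-1-8-7: ill-formed.
(b) sonority 1-3-4: well-formed.
(c) sonority 2-4-5: well-formed.
(d) sonority 1-4-5-7: well-formed.
(e) sonority 3-5-7: well-formed.
(f) sonority 1-3-4-7: well-formed.
(g) sonority 7-3-3: ill-formed.
(h) sonority 2-3-4-8: well-formed.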